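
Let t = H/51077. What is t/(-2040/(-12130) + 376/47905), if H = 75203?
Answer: 336150265715/40188593732 ≈ 8.3643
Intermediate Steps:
t = 75203/51077 ≈ 1.4723
t/(-2040/(-12130) + 376/47905) = 75203/(51077*(-2040/(-12130) + 376/47905)) = 75203/(51077*(-2040*(-1/12130) + 376*(1/47905))) = 75203/(51077*(204/1213 + 376/47905)) = 75203/(51077*(10228708/58108765)) = (75203/51077)*(58108765/10228708) = 336150265715/40188593732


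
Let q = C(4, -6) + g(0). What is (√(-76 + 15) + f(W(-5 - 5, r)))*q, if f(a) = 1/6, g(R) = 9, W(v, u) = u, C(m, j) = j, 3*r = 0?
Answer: ½ + 3*I*√61 ≈ 0.5 + 23.431*I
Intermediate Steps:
r = 0 (r = (⅓)*0 = 0)
f(a) = ⅙
q = 3 (q = -6 + 9 = 3)
(√(-76 + 15) + f(W(-5 - 5, r)))*q = (√(-76 + 15) + ⅙)*3 = (√(-61) + ⅙)*3 = (I*√61 + ⅙)*3 = (⅙ + I*√61)*3 = ½ + 3*I*√61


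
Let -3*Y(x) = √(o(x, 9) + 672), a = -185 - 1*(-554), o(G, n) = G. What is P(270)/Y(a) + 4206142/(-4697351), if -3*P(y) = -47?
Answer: -4206142/4697351 - 47*√1041/1041 ≈ -2.3521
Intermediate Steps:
P(y) = 47/3 (P(y) = -⅓*(-47) = 47/3)
a = 369 (a = -185 + 554 = 369)
Y(x) = -√(672 + x)/3 (Y(x) = -√(x + 672)/3 = -√(672 + x)/3)
P(270)/Y(a) + 4206142/(-4697351) = 47/(3*((-√(672 + 369)/3))) + 4206142/(-4697351) = 47/(3*((-√1041/3))) + 4206142*(-1/4697351) = 47*(-√1041/347)/3 - 4206142/4697351 = -47*√1041/1041 - 4206142/4697351 = -4206142/4697351 - 47*√1041/1041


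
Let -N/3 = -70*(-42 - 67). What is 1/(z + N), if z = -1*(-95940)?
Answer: 1/73050 ≈ 1.3689e-5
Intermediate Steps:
N = -22890 (N = -(-210)*(-42 - 67) = -(-210)*(-109) = -3*7630 = -22890)
z = 95940
1/(z + N) = 1/(95940 - 22890) = 1/73050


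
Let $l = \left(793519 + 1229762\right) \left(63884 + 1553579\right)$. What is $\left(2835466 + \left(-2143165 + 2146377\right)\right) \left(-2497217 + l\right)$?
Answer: $9289799880927192708$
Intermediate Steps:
$l = 3272582156103$ ($l = 2023281 \cdot 1617463 = 3272582156103$)
$\left(2835466 + \left(-2143165 + 2146377\right)\right) \left(-2497217 + l\right) = \left(2835466 + \left(-2143165 + 2146377\right)\right) \left(-2497217 + 3272582156103\right) = \left(2835466 + 3212\right) 3272579658886 = 2838678 \cdot 3272579658886 = 9289799880927192708$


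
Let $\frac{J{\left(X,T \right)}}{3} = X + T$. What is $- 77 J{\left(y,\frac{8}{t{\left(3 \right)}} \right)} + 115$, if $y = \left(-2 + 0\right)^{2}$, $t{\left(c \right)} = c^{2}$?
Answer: $- \frac{3043}{3} \approx -1014.3$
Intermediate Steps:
$y = 4$ ($y = \left(-2\right)^{2} = 4$)
$J{\left(X,T \right)} = 3 T + 3 X$ ($J{\left(X,T \right)} = 3 \left(X + T\right) = 3 \left(T + X\right) = 3 T + 3 X$)
$- 77 J{\left(y,\frac{8}{t{\left(3 \right)}} \right)} + 115 = - 77 \left(3 \frac{8}{3^{2}} + 3 \cdot 4\right) + 115 = - 77 \left(3 \cdot \frac{8}{9} + 12\right) + 115 = - 77 \left(\frac{8}{3} + 12\right) + 115 = \left(-77\right) \frac{44}{3} + 115 = - \frac{3388}{3} + 115 = - \frac{3043}{3}$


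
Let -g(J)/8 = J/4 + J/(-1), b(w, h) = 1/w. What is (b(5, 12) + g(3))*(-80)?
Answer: -1456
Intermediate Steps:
g(J) = 6*J (g(J) = -8*(J/4 + J/(-1)) = -8*(J*(¼) + J*(-1)) = -8*(J/4 - J) = -(-6)*J = 6*J)
(b(5, 12) + g(3))*(-80) = (1/5 + 6*3)*(-80) = (⅕ + 18)*(-80) = (91/5)*(-80) = -1456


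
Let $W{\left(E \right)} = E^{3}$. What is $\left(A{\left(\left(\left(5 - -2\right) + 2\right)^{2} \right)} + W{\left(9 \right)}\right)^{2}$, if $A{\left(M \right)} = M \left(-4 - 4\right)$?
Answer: $6561$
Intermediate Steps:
$A{\left(M \right)} = - 8 M$ ($A{\left(M \right)} = M \left(-8\right) = - 8 M$)
$\left(A{\left(\left(\left(5 - -2\right) + 2\right)^{2} \right)} + W{\left(9 \right)}\right)^{2} = \left(- 8 \left(\left(5 - -2\right) + 2\right)^{2} + 9^{3}\right)^{2} = \left(- 8 \left(\left(5 + 2\right) + 2\right)^{2} + 729\right)^{2} = \left(- 8 \left(7 + 2\right)^{2} + 729\right)^{2} = \left(- 8 \cdot 9^{2} + 729\right)^{2} = \left(\left(-8\right) 81 + 729\right)^{2} = \left(-648 + 729\right)^{2} = 81^{2} = 6561$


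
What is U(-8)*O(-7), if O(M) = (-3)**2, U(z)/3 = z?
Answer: -216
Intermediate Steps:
U(z) = 3*z
O(M) = 9
U(-8)*O(-7) = (3*(-8))*9 = -24*9 = -216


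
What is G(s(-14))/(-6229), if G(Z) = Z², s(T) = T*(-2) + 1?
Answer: -841/6229 ≈ -0.13501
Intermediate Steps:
s(T) = 1 - 2*T (s(T) = -2*T + 1 = 1 - 2*T)
G(s(-14))/(-6229) = (1 - 2*(-14))²/(-6229) = (1 + 28)²*(-1/6229) = 29²*(-1/6229) = 841*(-1/6229) = -841/6229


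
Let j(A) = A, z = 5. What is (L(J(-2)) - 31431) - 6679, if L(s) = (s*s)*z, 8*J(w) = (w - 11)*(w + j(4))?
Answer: -608915/16 ≈ -38057.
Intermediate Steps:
J(w) = (-11 + w)*(4 + w)/8 (J(w) = ((w - 11)*(w + 4))/8 = ((-11 + w)*(4 + w))/8 = (-11 + w)*(4 + w)/8)
L(s) = 5*s² (L(s) = (s*s)*5 = s²*5 = 5*s²)
(L(J(-2)) - 31431) - 6679 = (5*(-11/2 - 7/8*(-2) + (⅛)*(-2)²)² - 31431) - 6679 = (5*(-11/2 + 7/4 + (⅛)*4)² - 31431) - 6679 = (5*(-11/2 + 7/4 + ½)² - 31431) - 6679 = (5*(-13/4)² - 31431) - 6679 = (5*(169/16) - 31431) - 6679 = (845/16 - 31431) - 6679 = -502051/16 - 6679 = -608915/16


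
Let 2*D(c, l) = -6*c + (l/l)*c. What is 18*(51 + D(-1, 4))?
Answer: 963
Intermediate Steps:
D(c, l) = -5*c/2 (D(c, l) = (-6*c + (l/l)*c)/2 = (-6*c + 1*c)/2 = (-6*c + c)/2 = (-5*c)/2 = -5*c/2)
18*(51 + D(-1, 4)) = 18*(51 - 5/2*(-1)) = 18*(51 + 5/2) = 18*(107/2) = 963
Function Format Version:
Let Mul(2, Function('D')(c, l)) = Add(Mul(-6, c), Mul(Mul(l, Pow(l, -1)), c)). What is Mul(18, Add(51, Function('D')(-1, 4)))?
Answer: 963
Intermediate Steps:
Function('D')(c, l) = Mul(Rational(-5, 2), c) (Function('D')(c, l) = Mul(Rational(1, 2), Add(Mul(-6, c), Mul(Mul(l, Pow(l, -1)), c))) = Mul(Rational(1, 2), Add(Mul(-6, c), Mul(1, c))) = Mul(Rational(1, 2), Add(Mul(-6, c), c)) = Mul(Rational(1, 2), Mul(-5, c)) = Mul(Rational(-5, 2), c))
Mul(18, Add(51, Function('D')(-1, 4))) = Mul(18, Add(51, Mul(Rational(-5, 2), -1))) = Mul(18, Add(51, Rational(5, 2))) = Mul(18, Rational(107, 2)) = 963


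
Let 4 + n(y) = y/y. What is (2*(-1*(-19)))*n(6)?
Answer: -114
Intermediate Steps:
n(y) = -3 (n(y) = -4 + y/y = -4 + 1 = -3)
(2*(-1*(-19)))*n(6) = (2*(-1*(-19)))*(-3) = (2*19)*(-3) = 38*(-3) = -114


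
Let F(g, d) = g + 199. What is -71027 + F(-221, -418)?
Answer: -71049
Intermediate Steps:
F(g, d) = 199 + g
-71027 + F(-221, -418) = -71027 + (199 - 221) = -71027 - 22 = -71049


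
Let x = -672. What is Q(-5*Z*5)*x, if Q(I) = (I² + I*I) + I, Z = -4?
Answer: -13507200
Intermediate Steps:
Q(I) = I + 2*I² (Q(I) = (I² + I²) + I = 2*I² + I = I + 2*I²)
Q(-5*Z*5)*x = ((-5*(-4)*5)*(1 + 2*(-5*(-4)*5)))*(-672) = ((20*5)*(1 + 2*(20*5)))*(-672) = (100*(1 + 2*100))*(-672) = (100*(1 + 200))*(-672) = (100*201)*(-672) = 20100*(-672) = -13507200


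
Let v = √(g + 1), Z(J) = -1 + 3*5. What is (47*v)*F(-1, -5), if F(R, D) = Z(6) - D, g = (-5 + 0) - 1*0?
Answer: 1786*I ≈ 1786.0*I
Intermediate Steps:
Z(J) = 14 (Z(J) = -1 + 15 = 14)
g = -5 (g = -5 + 0 = -5)
F(R, D) = 14 - D
v = 2*I (v = √(-5 + 1) = √(-4) = 2*I ≈ 2.0*I)
(47*v)*F(-1, -5) = (47*(2*I))*(14 - 1*(-5)) = (94*I)*(14 + 5) = (94*I)*19 = 1786*I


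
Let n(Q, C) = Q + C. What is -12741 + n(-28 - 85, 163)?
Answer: -12691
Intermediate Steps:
n(Q, C) = C + Q
-12741 + n(-28 - 85, 163) = -12741 + (163 + (-28 - 85)) = -12741 + (163 - 113) = -12741 + 50 = -12691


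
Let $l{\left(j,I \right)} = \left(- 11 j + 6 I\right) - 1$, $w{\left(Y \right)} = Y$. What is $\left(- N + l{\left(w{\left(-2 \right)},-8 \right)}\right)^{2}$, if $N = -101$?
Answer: $5476$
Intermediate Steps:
$l{\left(j,I \right)} = -1 - 11 j + 6 I$
$\left(- N + l{\left(w{\left(-2 \right)},-8 \right)}\right)^{2} = \left(\left(-1\right) \left(-101\right) - 27\right)^{2} = \left(101 - 27\right)^{2} = 74^{2} = 5476$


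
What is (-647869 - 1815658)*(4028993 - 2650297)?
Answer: -3396454820792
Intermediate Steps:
(-647869 - 1815658)*(4028993 - 2650297) = -2463527*1378696 = -3396454820792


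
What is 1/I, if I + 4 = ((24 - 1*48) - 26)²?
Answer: 1/2496 ≈ 0.00040064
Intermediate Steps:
I = 2496 (I = -4 + ((24 - 1*48) - 26)² = -4 + ((24 - 48) - 26)² = -4 + (-24 - 26)² = -4 + (-50)² = -4 + 2500 = 2496)
1/I = 1/2496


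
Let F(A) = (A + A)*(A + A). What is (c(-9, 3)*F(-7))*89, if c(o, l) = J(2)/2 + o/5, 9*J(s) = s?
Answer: -1325744/45 ≈ -29461.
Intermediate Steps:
J(s) = s/9
c(o, l) = 1/9 + o/5 (c(o, l) = ((1/9)*2)/2 + o/5 = (2/9)*(1/2) + o*(1/5) = 1/9 + o/5)
F(A) = 4*A**2 (F(A) = (2*A)*(2*A) = 4*A**2)
(c(-9, 3)*F(-7))*89 = ((1/9 + (1/5)*(-9))*(4*(-7)**2))*89 = ((1/9 - 9/5)*(4*49))*89 = -76/45*196*89 = -14896/45*89 = -1325744/45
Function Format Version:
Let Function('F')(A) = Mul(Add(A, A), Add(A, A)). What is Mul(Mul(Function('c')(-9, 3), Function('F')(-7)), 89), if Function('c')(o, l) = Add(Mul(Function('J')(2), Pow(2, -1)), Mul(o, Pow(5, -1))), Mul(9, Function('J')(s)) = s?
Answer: Rational(-1325744, 45) ≈ -29461.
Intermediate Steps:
Function('J')(s) = Mul(Rational(1, 9), s)
Function('c')(o, l) = Add(Rational(1, 9), Mul(Rational(1, 5), o)) (Function('c')(o, l) = Add(Mul(Mul(Rational(1, 9), 2), Pow(2, -1)), Mul(o, Pow(5, -1))) = Add(Mul(Rational(2, 9), Rational(1, 2)), Mul(o, Rational(1, 5))) = Add(Rational(1, 9), Mul(Rational(1, 5), o)))
Function('F')(A) = Mul(4, Pow(A, 2)) (Function('F')(A) = Mul(Mul(2, A), Mul(2, A)) = Mul(4, Pow(A, 2)))
Mul(Mul(Function('c')(-9, 3), Function('F')(-7)), 89) = Mul(Mul(Add(Rational(1, 9), Mul(Rational(1, 5), -9)), Mul(4, Pow(-7, 2))), 89) = Mul(Mul(Add(Rational(1, 9), Rational(-9, 5)), Mul(4, 49)), 89) = Mul(Mul(Rational(-76, 45), 196), 89) = Mul(Rational(-14896, 45), 89) = Rational(-1325744, 45)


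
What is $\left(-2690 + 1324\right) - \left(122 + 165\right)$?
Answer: $-1653$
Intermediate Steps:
$\left(-2690 + 1324\right) - \left(122 + 165\right) = -1366 - 287 = -1653$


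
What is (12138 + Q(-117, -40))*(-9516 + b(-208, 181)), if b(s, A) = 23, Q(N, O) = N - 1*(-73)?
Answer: -114808342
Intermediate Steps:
Q(N, O) = 73 + N (Q(N, O) = N + 73 = 73 + N)
(12138 + Q(-117, -40))*(-9516 + b(-208, 181)) = (12138 + (73 - 117))*(-9516 + 23) = (12138 - 44)*(-9493) = 12094*(-9493) = -114808342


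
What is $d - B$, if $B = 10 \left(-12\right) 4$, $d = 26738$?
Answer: $27218$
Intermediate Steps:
$B = -480$ ($B = \left(-120\right) 4 = -480$)
$d - B = 26738 - -480 = 26738 + 480 = 27218$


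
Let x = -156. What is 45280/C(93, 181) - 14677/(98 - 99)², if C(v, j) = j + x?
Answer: -64329/5 ≈ -12866.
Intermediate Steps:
C(v, j) = -156 + j (C(v, j) = j - 156 = -156 + j)
45280/C(93, 181) - 14677/(98 - 99)² = 45280/(-156 + 181) - 14677/(98 - 99)² = 45280/25 - 14677/((-1)²) = 45280*(1/25) - 14677/1 = 9056/5 - 14677*1 = 9056/5 - 14677 = -64329/5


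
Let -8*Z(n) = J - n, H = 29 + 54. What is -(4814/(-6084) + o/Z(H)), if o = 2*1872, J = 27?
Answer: -11372399/21294 ≈ -534.07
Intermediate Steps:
H = 83
o = 3744
Z(n) = -27/8 + n/8 (Z(n) = -(27 - n)/8 = -27/8 + n/8)
-(4814/(-6084) + o/Z(H)) = -(4814/(-6084) + 3744/(-27/8 + (⅛)*83)) = -(4814*(-1/6084) + 3744/(-27/8 + 83/8)) = -(-2407/3042 + 3744/7) = -1*11372399/21294 = -11372399/21294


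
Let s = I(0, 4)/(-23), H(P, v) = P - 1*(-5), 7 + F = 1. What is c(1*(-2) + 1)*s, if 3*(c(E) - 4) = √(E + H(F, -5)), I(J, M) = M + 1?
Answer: -20/23 - 5*I*√2/69 ≈ -0.86957 - 0.10248*I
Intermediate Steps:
F = -6 (F = -7 + 1 = -6)
H(P, v) = 5 + P (H(P, v) = P + 5 = 5 + P)
I(J, M) = 1 + M
c(E) = 4 + √(-1 + E)/3 (c(E) = 4 + √(E + (5 - 6))/3 = 4 + √(E - 1)/3 = 4 + √(-1 + E)/3)
s = -5/23 (s = (1 + 4)/(-23) = 5*(-1/23) = -5/23 ≈ -0.21739)
c(1*(-2) + 1)*s = (4 + √(-1 + (1*(-2) + 1))/3)*(-5/23) = (4 + √(-1 + (-2 + 1))/3)*(-5/23) = (4 + √(-1 - 1)/3)*(-5/23) = (4 + √(-2)/3)*(-5/23) = (4 + (I*√2)/3)*(-5/23) = (4 + I*√2/3)*(-5/23) = -20/23 - 5*I*√2/69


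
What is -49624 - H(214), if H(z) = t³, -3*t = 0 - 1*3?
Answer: -49625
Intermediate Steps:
t = 1 (t = -(0 - 1*3)/3 = -(0 - 3)/3 = -⅓*(-3) = 1)
H(z) = 1 (H(z) = 1³ = 1)
-49624 - H(214) = -49624 - 1*1 = -49624 - 1 = -49625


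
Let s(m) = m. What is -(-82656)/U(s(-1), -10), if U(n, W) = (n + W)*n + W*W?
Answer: 27552/37 ≈ 744.65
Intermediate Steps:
U(n, W) = W**2 + n*(W + n) (U(n, W) = (W + n)*n + W**2 = n*(W + n) + W**2 = W**2 + n*(W + n))
-(-82656)/U(s(-1), -10) = -(-82656)/((-10)**2 + (-1)**2 - 10*(-1)) = -(-82656)/(100 + 1 + 10) = -(-82656)/111 = -1008*(-82/111) = 27552/37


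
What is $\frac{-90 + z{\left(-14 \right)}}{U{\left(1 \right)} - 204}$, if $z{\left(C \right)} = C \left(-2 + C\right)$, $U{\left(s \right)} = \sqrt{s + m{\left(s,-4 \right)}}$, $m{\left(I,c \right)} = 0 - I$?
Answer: $- \frac{67}{102} \approx -0.65686$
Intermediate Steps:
$m{\left(I,c \right)} = - I$
$U{\left(s \right)} = 0$ ($U{\left(s \right)} = \sqrt{s - s} = \sqrt{0} = 0$)
$\frac{-90 + z{\left(-14 \right)}}{U{\left(1 \right)} - 204} = \frac{-90 - 14 \left(-2 - 14\right)}{0 - 204} = \frac{-90 - -224}{-204} = \left(-90 + 224\right) \left(- \frac{1}{204}\right) = 134 \left(- \frac{1}{204}\right) = - \frac{67}{102}$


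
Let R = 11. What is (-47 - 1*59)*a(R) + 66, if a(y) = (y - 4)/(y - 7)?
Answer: -239/2 ≈ -119.50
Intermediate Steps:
a(y) = (-4 + y)/(-7 + y)
(-47 - 1*59)*a(R) + 66 = (-47 - 1*59)*((-4 + 11)/(-7 + 11)) + 66 = (-47 - 59)*(7/4) + 66 = -53*7/2 + 66 = -106*7/4 + 66 = -371/2 + 66 = -239/2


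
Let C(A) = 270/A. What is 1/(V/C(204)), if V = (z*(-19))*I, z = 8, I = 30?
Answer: -3/10336 ≈ -0.00029025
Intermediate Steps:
V = -4560 (V = (8*(-19))*30 = -152*30 = -4560)
1/(V/C(204)) = 1/(-4560/(270/204)) = 1/(-4560/(270*(1/204))) = 1/(-4560/45/34) = 1/(-4560*34/45) = 1/(-10336/3) = -3/10336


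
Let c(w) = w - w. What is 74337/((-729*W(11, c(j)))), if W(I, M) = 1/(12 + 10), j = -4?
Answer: -545138/243 ≈ -2243.4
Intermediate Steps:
c(w) = 0
W(I, M) = 1/22
74337/((-729*W(11, c(j)))) = 74337/((-729*1/22)) = 74337/(-729/22) = 74337*(-22/729) = -545138/243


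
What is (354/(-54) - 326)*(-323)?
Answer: 966739/9 ≈ 1.0742e+5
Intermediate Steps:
(354/(-54) - 326)*(-323) = (354*(-1/54) - 326)*(-323) = (-59/9 - 326)*(-323) = -2993/9*(-323) = 966739/9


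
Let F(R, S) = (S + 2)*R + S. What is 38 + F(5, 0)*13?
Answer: 168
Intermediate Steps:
F(R, S) = S + R*(2 + S) (F(R, S) = (2 + S)*R + S = R*(2 + S) + S = S + R*(2 + S))
38 + F(5, 0)*13 = 38 + (0 + 2*5 + 5*0)*13 = 38 + (0 + 10 + 0)*13 = 38 + 10*13 = 38 + 130 = 168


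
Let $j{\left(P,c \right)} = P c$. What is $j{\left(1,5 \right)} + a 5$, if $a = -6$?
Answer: $-25$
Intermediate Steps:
$j{\left(1,5 \right)} + a 5 = 1 \cdot 5 - 30 = 5 - 30 = -25$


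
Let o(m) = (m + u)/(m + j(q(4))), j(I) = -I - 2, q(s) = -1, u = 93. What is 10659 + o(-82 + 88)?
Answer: 53394/5 ≈ 10679.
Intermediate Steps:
j(I) = -2 - I
o(m) = (93 + m)/(-1 + m) (o(m) = (m + 93)/(m + (-2 - 1*(-1))) = (93 + m)/(m + (-2 + 1)) = (93 + m)/(m - 1) = (93 + m)/(-1 + m))
10659 + o(-82 + 88) = 10659 + (93 + (-82 + 88))/(-1 + (-82 + 88)) = 10659 + (93 + 6)/(-1 + 6) = 10659 + 99/5 = 53394/5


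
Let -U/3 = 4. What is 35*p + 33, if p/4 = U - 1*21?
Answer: -4587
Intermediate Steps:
U = -12 (U = -3*4 = -12)
p = -132 (p = 4*(-12 - 1*21) = 4*(-12 - 21) = 4*(-33) = -132)
35*p + 33 = 35*(-132) + 33 = -4620 + 33 = -4587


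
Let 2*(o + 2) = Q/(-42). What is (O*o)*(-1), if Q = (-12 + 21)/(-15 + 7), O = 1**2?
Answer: 445/224 ≈ 1.9866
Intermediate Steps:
O = 1
Q = -9/8 (Q = 9/(-8) = 9*(-1/8) = -9/8 ≈ -1.1250)
o = -445/224 (o = -2 + (-9/8/(-42))/2 = -2 + (-9/8*(-1/42))/2 = -2 + (1/2)*(3/112) = -2 + 3/224 = -445/224 ≈ -1.9866)
(O*o)*(-1) = (1*(-445/224))*(-1) = -445/224*(-1) = 445/224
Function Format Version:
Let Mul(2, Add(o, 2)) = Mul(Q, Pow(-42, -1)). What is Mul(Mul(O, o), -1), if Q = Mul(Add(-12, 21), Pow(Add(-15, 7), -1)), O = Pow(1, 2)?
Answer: Rational(445, 224) ≈ 1.9866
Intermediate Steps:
O = 1
Q = Rational(-9, 8) (Q = Mul(9, Pow(-8, -1)) = Mul(9, Rational(-1, 8)) = Rational(-9, 8) ≈ -1.1250)
o = Rational(-445, 224) (o = Add(-2, Mul(Rational(1, 2), Mul(Rational(-9, 8), Pow(-42, -1)))) = Add(-2, Mul(Rational(1, 2), Mul(Rational(-9, 8), Rational(-1, 42)))) = Add(-2, Mul(Rational(1, 2), Rational(3, 112))) = Add(-2, Rational(3, 224)) = Rational(-445, 224) ≈ -1.9866)
Mul(Mul(O, o), -1) = Mul(Mul(1, Rational(-445, 224)), -1) = Mul(Rational(-445, 224), -1) = Rational(445, 224)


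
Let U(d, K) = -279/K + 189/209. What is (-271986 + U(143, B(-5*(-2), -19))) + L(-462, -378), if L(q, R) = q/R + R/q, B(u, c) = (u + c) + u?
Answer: -512124926/1881 ≈ -2.7226e+5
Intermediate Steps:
B(u, c) = c + 2*u (B(u, c) = (c + u) + u = c + 2*u)
U(d, K) = 189/209 - 279/K (U(d, K) = -279/K + 189*(1/209) = -279/K + 189/209 = 189/209 - 279/K)
L(q, R) = R/q + q/R
(-271986 + U(143, B(-5*(-2), -19))) + L(-462, -378) = (-271986 + (189/209 - 279/(-19 + 2*(-5*(-2))))) + (-378/(-462) - 462/(-378)) = (-271986 + (189/209 - 279/(-19 + 2*10))) + (-378*(-1/462) - 462*(-1/378)) = (-271986 + (189/209 - 279/(-19 + 20))) + (9/11 + 11/9) = (-271986 + (189/209 - 279/1)) + 202/99 = (-271986 + (189/209 - 279*1)) + 202/99 = (-271986 + (189/209 - 279)) + 202/99 = (-271986 - 58122/209) + 202/99 = -56903196/209 + 202/99 = -512124926/1881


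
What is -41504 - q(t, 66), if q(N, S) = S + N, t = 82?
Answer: -41652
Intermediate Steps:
q(N, S) = N + S
-41504 - q(t, 66) = -41504 - (82 + 66) = -41504 - 1*148 = -41504 - 148 = -41652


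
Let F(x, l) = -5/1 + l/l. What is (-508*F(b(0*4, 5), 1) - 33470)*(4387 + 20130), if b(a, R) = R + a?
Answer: -770765446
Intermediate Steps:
F(x, l) = -4 (F(x, l) = -5*1 + 1 = -5 + 1 = -4)
(-508*F(b(0*4, 5), 1) - 33470)*(4387 + 20130) = (-508*(-4) - 33470)*(4387 + 20130) = (2032 - 33470)*24517 = -31438*24517 = -770765446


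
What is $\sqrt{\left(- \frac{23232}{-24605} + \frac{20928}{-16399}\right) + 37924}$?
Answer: $\frac{2 \sqrt{2917938560900664385}}{17543365} \approx 194.74$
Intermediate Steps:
$\sqrt{\left(- \frac{23232}{-24605} + \frac{20928}{-16399}\right) + 37924} = \sqrt{\left(\left(-23232\right) \left(- \frac{1}{24605}\right) + 20928 \left(- \frac{1}{16399}\right)\right) + 37924} = \sqrt{\left(\frac{23232}{24605} - \frac{20928}{16399}\right) + 37924} = \sqrt{- \frac{133951872}{403497395} + 37924} = \sqrt{\frac{15302101256108}{403497395}} = \frac{2 \sqrt{2917938560900664385}}{17543365}$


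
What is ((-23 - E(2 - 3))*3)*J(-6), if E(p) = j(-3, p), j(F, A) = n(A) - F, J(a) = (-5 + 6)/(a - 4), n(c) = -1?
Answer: 15/2 ≈ 7.5000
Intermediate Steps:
J(a) = 1/(-4 + a)
j(F, A) = -1 - F
E(p) = 2 (E(p) = -1 - 1*(-3) = -1 + 3 = 2)
((-23 - E(2 - 3))*3)*J(-6) = ((-23 - 1*2)*3)/(-4 - 6) = ((-23 - 2)*3)/(-10) = -25*3*(-⅒) = -75*(-⅒) = 15/2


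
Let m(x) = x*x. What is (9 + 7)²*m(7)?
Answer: 12544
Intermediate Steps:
m(x) = x²
(9 + 7)²*m(7) = (9 + 7)²*7² = 16²*49 = 256*49 = 12544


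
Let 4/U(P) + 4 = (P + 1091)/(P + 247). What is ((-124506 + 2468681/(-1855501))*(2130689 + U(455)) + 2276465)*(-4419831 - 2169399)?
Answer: 2046614393522242649450288100/1170821131 ≈ 1.7480e+18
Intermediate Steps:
U(P) = 4/(-4 + (1091 + P)/(247 + P)) (U(P) = 4/(-4 + (P + 1091)/(P + 247)) = 4/(-4 + (1091 + P)/(247 + P)))
((-124506 + 2468681/(-1855501))*(2130689 + U(455)) + 2276465)*(-4419831 - 2169399) = ((-124506 + 2468681/(-1855501))*(2130689 + 4*(-247 - 1*455)/(-103 + 3*455)) + 2276465)*(-4419831 - 2169399) = ((-124506 + 2468681*(-1/1855501))*(2130689 + 4*(-247 - 455)/(-103 + 1365)) + 2276465)*(-6589230) = ((-124506 - 2468681/1855501)*(2130689 + 4*(-702)/1262) + 2276465)*(-6589230) = (-231023476187*(2130689 + 4*(1/1262)*(-702))/1855501 + 2276465)*(-6589230) = (-231023476187*(2130689 - 1404/631)/1855501 + 2276465)*(-6589230) = (-231023476187/1855501*1344463355/631 + 2276465)*(-6589230) = (-310602597878136627385/1170821131 + 2276465)*(-6589230) = -310599932544810645470/1170821131*(-6589230) = 2046614393522242649450288100/1170821131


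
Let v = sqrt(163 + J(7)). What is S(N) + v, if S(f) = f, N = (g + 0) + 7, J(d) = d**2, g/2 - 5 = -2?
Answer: 13 + 2*sqrt(53) ≈ 27.560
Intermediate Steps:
g = 6 (g = 10 + 2*(-2) = 10 - 4 = 6)
N = 13 (N = (6 + 0) + 7 = 6 + 7 = 13)
v = 2*sqrt(53) (v = sqrt(163 + 7**2) = sqrt(163 + 49) = sqrt(212) = 2*sqrt(53) ≈ 14.560)
S(N) + v = 13 + 2*sqrt(53)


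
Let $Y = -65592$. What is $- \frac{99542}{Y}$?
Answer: $\frac{49771}{32796} \approx 1.5176$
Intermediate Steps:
$- \frac{99542}{Y} = - \frac{99542}{-65592} = \left(-99542\right) \left(- \frac{1}{65592}\right) = \frac{49771}{32796}$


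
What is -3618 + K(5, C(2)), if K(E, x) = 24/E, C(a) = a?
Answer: -18066/5 ≈ -3613.2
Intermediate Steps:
-3618 + K(5, C(2)) = -3618 + 24/5 = -18066/5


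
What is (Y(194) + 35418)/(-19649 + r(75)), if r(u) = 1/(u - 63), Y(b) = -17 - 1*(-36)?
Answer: -425244/235787 ≈ -1.8035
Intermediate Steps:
Y(b) = 19 (Y(b) = -17 + 36 = 19)
r(u) = 1/(-63 + u)
(Y(194) + 35418)/(-19649 + r(75)) = (19 + 35418)/(-19649 + 1/(-63 + 75)) = 35437/(-19649 + 1/12) = 35437/(-235787/12) = 35437*(-12/235787) = -425244/235787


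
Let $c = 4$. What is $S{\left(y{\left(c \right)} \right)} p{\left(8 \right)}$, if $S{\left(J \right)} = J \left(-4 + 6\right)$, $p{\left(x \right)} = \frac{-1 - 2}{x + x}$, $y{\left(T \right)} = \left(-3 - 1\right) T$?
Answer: $6$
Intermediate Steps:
$y{\left(T \right)} = - 4 T$
$p{\left(x \right)} = - \frac{3}{2 x}$
$S{\left(J \right)} = 2 J$ ($S{\left(J \right)} = J 2 = 2 J$)
$S{\left(y{\left(c \right)} \right)} p{\left(8 \right)} = 2 \left(\left(-4\right) 4\right) \left(- \frac{3}{2 \cdot 8}\right) = 2 \left(-16\right) \left(\left(- \frac{3}{2}\right) \frac{1}{8}\right) = \left(-32\right) \left(- \frac{3}{16}\right) = 6$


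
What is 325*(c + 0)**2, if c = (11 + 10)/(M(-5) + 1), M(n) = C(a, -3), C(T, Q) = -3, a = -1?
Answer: 143325/4 ≈ 35831.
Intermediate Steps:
M(n) = -3
c = -21/2 (c = (11 + 10)/(-3 + 1) = 21/(-2) = 21*(-1/2) = -21/2 ≈ -10.500)
325*(c + 0)**2 = 325*(-21/2 + 0)**2 = 325*(-21/2)**2 = 325*(441/4) = 143325/4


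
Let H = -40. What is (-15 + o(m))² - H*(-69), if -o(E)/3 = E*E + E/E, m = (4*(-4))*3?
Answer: 48022140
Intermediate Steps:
m = -48 (m = -16*3 = -48)
o(E) = -3 - 3*E² (o(E) = -3*(E*E + E/E) = -3*(E² + 1) = -3*(1 + E²) = -3 - 3*E²)
(-15 + o(m))² - H*(-69) = (-15 + (-3 - 3*(-48)²))² - (-40)*(-69) = (-15 + (-3 - 3*2304))² - 1*2760 = (-15 + (-3 - 6912))² - 2760 = (-15 - 6915)² - 2760 = (-6930)² - 2760 = 48024900 - 2760 = 48022140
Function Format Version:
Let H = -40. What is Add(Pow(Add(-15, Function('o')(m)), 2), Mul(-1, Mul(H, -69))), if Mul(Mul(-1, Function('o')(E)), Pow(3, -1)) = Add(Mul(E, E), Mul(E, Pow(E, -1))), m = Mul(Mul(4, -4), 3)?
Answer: 48022140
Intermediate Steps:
m = -48 (m = Mul(-16, 3) = -48)
Function('o')(E) = Add(-3, Mul(-3, Pow(E, 2))) (Function('o')(E) = Mul(-3, Add(Mul(E, E), Mul(E, Pow(E, -1)))) = Mul(-3, Add(Pow(E, 2), 1)) = Mul(-3, Add(1, Pow(E, 2))) = Add(-3, Mul(-3, Pow(E, 2))))
Add(Pow(Add(-15, Function('o')(m)), 2), Mul(-1, Mul(H, -69))) = Add(Pow(Add(-15, Add(-3, Mul(-3, Pow(-48, 2)))), 2), Mul(-1, Mul(-40, -69))) = Add(Pow(Add(-15, Add(-3, Mul(-3, 2304))), 2), Mul(-1, 2760)) = Add(Pow(Add(-15, Add(-3, -6912)), 2), -2760) = Add(Pow(Add(-15, -6915), 2), -2760) = Add(Pow(-6930, 2), -2760) = Add(48024900, -2760) = 48022140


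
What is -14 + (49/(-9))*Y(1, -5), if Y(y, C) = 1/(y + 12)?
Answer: -1687/117 ≈ -14.419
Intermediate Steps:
Y(y, C) = 1/(12 + y)
-14 + (49/(-9))*Y(1, -5) = -14 + (49/(-9))/(12 + 1) = -14 + (49*(-⅑))/13 = -14 - 49/9*1/13 = -14 - 49/117 = -1687/117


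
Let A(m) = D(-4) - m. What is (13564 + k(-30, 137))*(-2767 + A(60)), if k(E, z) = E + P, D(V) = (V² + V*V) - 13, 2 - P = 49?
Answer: -37871496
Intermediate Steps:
P = -47 (P = 2 - 1*49 = 2 - 49 = -47)
D(V) = -13 + 2*V² (D(V) = (V² + V²) - 13 = 2*V² - 13 = -13 + 2*V²)
k(E, z) = -47 + E (k(E, z) = E - 47 = -47 + E)
A(m) = 19 - m (A(m) = (-13 + 2*(-4)²) - m = (-13 + 2*16) - m = (-13 + 32) - m = 19 - m)
(13564 + k(-30, 137))*(-2767 + A(60)) = (13564 + (-47 - 30))*(-2767 + (19 - 1*60)) = (13564 - 77)*(-2767 + (19 - 60)) = 13487*(-2767 - 41) = 13487*(-2808) = -37871496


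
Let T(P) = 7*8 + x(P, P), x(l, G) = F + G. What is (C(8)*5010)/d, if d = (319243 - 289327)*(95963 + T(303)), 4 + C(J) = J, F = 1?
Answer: 1670/240133239 ≈ 6.9545e-6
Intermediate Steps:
C(J) = -4 + J
x(l, G) = 1 + G
T(P) = 57 + P (T(P) = 7*8 + (1 + P) = 56 + (1 + P) = 57 + P)
d = 2881598868 (d = (319243 - 289327)*(95963 + (57 + 303)) = 29916*(95963 + 360) = 29916*96323 = 2881598868)
(C(8)*5010)/d = ((-4 + 8)*5010)/2881598868 = (4*5010)*(1/2881598868) = 20040*(1/2881598868) = 1670/240133239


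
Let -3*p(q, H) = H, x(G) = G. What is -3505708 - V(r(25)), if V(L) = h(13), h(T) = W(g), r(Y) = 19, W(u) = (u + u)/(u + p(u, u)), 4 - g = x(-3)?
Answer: -3505711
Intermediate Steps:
p(q, H) = -H/3
g = 7 (g = 4 - 1*(-3) = 4 + 3 = 7)
W(u) = 3 (W(u) = (u + u)/(u - u/3) = (2*u)/((2*u/3)) = (2*u)*(3/(2*u)) = 3)
h(T) = 3
V(L) = 3
-3505708 - V(r(25)) = -3505708 - 1*3 = -3505708 - 3 = -3505711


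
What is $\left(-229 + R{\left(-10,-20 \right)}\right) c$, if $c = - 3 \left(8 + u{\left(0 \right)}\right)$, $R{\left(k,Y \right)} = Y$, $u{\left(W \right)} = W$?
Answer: $5976$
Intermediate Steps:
$c = -24$ ($c = - 3 \left(8 + 0\right) = \left(-3\right) 8 = -24$)
$\left(-229 + R{\left(-10,-20 \right)}\right) c = \left(-229 - 20\right) \left(-24\right) = \left(-249\right) \left(-24\right) = 5976$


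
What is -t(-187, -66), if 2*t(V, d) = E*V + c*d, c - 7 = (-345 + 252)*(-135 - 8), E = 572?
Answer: 492580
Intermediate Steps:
c = 13306 (c = 7 + (-345 + 252)*(-135 - 8) = 7 - 93*(-143) = 7 + 13299 = 13306)
t(V, d) = 286*V + 6653*d (t(V, d) = (572*V + 13306*d)/2 = 286*V + 6653*d)
-t(-187, -66) = -(286*(-187) + 6653*(-66)) = -(-53482 - 439098) = -1*(-492580) = 492580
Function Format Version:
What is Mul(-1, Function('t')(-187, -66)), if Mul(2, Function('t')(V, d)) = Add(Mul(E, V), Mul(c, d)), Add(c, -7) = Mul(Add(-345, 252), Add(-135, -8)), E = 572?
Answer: 492580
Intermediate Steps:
c = 13306 (c = Add(7, Mul(Add(-345, 252), Add(-135, -8))) = Add(7, Mul(-93, -143)) = Add(7, 13299) = 13306)
Function('t')(V, d) = Add(Mul(286, V), Mul(6653, d)) (Function('t')(V, d) = Mul(Rational(1, 2), Add(Mul(572, V), Mul(13306, d))) = Add(Mul(286, V), Mul(6653, d)))
Mul(-1, Function('t')(-187, -66)) = Mul(-1, Add(Mul(286, -187), Mul(6653, -66))) = Mul(-1, Add(-53482, -439098)) = Mul(-1, -492580) = 492580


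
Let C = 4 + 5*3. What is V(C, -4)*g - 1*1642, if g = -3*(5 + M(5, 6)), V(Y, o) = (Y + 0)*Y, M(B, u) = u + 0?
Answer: -13555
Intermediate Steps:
M(B, u) = u
C = 19 (C = 4 + 15 = 19)
V(Y, o) = Y² (V(Y, o) = Y*Y = Y²)
g = -33 (g = -3*(5 + 6) = -3*11 = -33)
V(C, -4)*g - 1*1642 = 19²*(-33) - 1*1642 = 361*(-33) - 1642 = -11913 - 1642 = -13555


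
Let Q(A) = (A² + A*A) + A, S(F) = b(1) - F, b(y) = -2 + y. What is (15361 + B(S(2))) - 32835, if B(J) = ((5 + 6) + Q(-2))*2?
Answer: -17440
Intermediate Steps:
S(F) = -1 - F (S(F) = (-2 + 1) - F = -1 - F)
Q(A) = A + 2*A² (Q(A) = (A² + A²) + A = 2*A² + A = A + 2*A²)
B(J) = 34 (B(J) = ((5 + 6) - 2*(1 + 2*(-2)))*2 = (11 - 2*(1 - 4))*2 = (11 - 2*(-3))*2 = (11 + 6)*2 = 17*2 = 34)
(15361 + B(S(2))) - 32835 = (15361 + 34) - 32835 = 15395 - 32835 = -17440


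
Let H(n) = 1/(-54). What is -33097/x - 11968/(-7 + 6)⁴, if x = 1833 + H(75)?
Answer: -1186391846/98981 ≈ -11986.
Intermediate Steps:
H(n) = -1/54
x = 98981/54 (x = 1833 - 1/54 = 98981/54 ≈ 1833.0)
-33097/x - 11968/(-7 + 6)⁴ = -33097/98981/54 - 11968/(-7 + 6)⁴ = -33097*54/98981 - 11968/((-1)⁴) = -1787238/98981 - 11968/1 = -1787238/98981 - 11968*1 = -1787238/98981 - 11968 = -1186391846/98981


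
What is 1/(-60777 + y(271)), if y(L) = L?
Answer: -1/60506 ≈ -1.6527e-5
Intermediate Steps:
1/(-60777 + y(271)) = 1/(-60777 + 271) = 1/(-60506) = -1/60506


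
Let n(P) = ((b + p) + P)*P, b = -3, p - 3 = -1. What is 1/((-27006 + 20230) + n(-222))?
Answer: 1/42730 ≈ 2.3403e-5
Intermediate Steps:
p = 2 (p = 3 - 1 = 2)
n(P) = P*(-1 + P) (n(P) = ((-3 + 2) + P)*P = (-1 + P)*P = P*(-1 + P))
1/((-27006 + 20230) + n(-222)) = 1/((-27006 + 20230) - 222*(-1 - 222)) = 1/(-6776 - 222*(-223)) = 1/(-6776 + 49506) = 1/42730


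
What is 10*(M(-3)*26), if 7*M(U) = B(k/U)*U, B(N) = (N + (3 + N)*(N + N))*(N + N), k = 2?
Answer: -35360/63 ≈ -561.27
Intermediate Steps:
B(N) = 2*N*(N + 2*N*(3 + N)) (B(N) = (N + (3 + N)*(2*N))*(2*N) = (N + 2*N*(3 + N))*(2*N) = 2*N*(N + 2*N*(3 + N)))
M(U) = 4*(14 + 8/U)/(7*U) (M(U) = (((2/U)²*(14 + 4*(2/U)))*U)/7 = (((4/U²)*(14 + 8/U))*U)/7 = ((4*(14 + 8/U)/U²)*U)/7 = (4*(14 + 8/U)/U)/7 = 4*(14 + 8/U)/(7*U))
10*(M(-3)*26) = 10*(((8/7)*(4 + 7*(-3))/(-3)²)*26) = 10*(((8/7)*(⅑)*(4 - 21))*26) = 10*(((8/7)*(⅑)*(-17))*26) = 10*(-136/63*26) = 10*(-3536/63) = -35360/63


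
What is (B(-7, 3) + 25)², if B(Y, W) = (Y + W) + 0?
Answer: 441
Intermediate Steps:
B(Y, W) = W + Y (B(Y, W) = (W + Y) + 0 = W + Y)
(B(-7, 3) + 25)² = ((3 - 7) + 25)² = (-4 + 25)² = 21² = 441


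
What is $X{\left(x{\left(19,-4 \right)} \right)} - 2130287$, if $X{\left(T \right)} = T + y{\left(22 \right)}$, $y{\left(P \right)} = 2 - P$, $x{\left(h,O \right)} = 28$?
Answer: $-2130279$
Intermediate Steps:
$X{\left(T \right)} = -20 + T$ ($X{\left(T \right)} = T + \left(2 - 22\right) = T - 20 = -20 + T$)
$X{\left(x{\left(19,-4 \right)} \right)} - 2130287 = \left(-20 + 28\right) - 2130287 = 8 - 2130287 = -2130279$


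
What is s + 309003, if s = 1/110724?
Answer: 34214048173/110724 ≈ 3.0900e+5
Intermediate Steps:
s = 1/110724 ≈ 9.0315e-6
s + 309003 = 1/110724 + 309003 = 34214048173/110724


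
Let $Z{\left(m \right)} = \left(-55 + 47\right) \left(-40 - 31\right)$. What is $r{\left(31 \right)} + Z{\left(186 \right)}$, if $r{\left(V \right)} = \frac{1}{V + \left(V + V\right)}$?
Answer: $\frac{52825}{93} \approx 568.01$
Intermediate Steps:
$r{\left(V \right)} = \frac{1}{3 V}$ ($r{\left(V \right)} = \frac{1}{V + 2 V} = \frac{1}{3 V}$)
$Z{\left(m \right)} = 568$ ($Z{\left(m \right)} = \left(-8\right) \left(-71\right) = 568$)
$r{\left(31 \right)} + Z{\left(186 \right)} = \frac{1}{3 \cdot 31} + 568 = \frac{1}{3} \cdot \frac{1}{31} + 568 = \frac{1}{93} + 568 = \frac{52825}{93}$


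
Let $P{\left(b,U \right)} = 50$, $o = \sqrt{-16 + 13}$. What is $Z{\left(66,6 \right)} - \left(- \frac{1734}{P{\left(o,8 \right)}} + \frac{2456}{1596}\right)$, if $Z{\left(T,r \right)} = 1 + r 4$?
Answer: $\frac{579958}{9975} \approx 58.141$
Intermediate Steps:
$o = i \sqrt{3}$ ($o = \sqrt{-3} = i \sqrt{3} \approx 1.732 i$)
$Z{\left(T,r \right)} = 1 + 4 r$
$Z{\left(66,6 \right)} - \left(- \frac{1734}{P{\left(o,8 \right)}} + \frac{2456}{1596}\right) = \left(1 + 4 \cdot 6\right) - \left(- \frac{1734}{50} + \frac{2456}{1596}\right) = \left(1 + 24\right) - \left(\left(-1734\right) \frac{1}{50} + 2456 \cdot \frac{1}{1596}\right) = 25 - \left(- \frac{867}{25} + \frac{614}{399}\right) = 25 - - \frac{330583}{9975} = 25 + \frac{330583}{9975} = \frac{579958}{9975}$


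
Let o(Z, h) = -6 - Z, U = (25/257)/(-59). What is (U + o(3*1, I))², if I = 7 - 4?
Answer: 18630066064/229916569 ≈ 81.030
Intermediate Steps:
I = 3
U = -25/15163 (U = (25*(1/257))*(-1/59) = (25/257)*(-1/59) = -25/15163 ≈ -0.0016488)
(U + o(3*1, I))² = (-25/15163 + (-6 - 3))² = (-25/15163 - 9)² = (-136492/15163)² = 18630066064/229916569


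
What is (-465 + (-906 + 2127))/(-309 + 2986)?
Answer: 756/2677 ≈ 0.28241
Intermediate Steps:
(-465 + (-906 + 2127))/(-309 + 2986) = (-465 + 1221)/2677 = 756*(1/2677) = 756/2677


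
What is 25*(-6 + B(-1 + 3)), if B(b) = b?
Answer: -100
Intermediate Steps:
25*(-6 + B(-1 + 3)) = 25*(-6 + (-1 + 3)) = 25*(-6 + 2) = 25*(-4) = -100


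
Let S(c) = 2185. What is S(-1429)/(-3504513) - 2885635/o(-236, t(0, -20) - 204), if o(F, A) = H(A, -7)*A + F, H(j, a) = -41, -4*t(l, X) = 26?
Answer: -20225527425475/58837268757 ≈ -343.75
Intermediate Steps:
t(l, X) = -13/2 (t(l, X) = -¼*26 = -13/2)
o(F, A) = F - 41*A (o(F, A) = -41*A + F = F - 41*A)
S(-1429)/(-3504513) - 2885635/o(-236, t(0, -20) - 204) = 2185/(-3504513) - 2885635/(-236 - 41*(-13/2 - 204)) = 2185*(-1/3504513) - 2885635/(-236 - 41*(-421/2)) = -2185/3504513 - 2885635/(-236 + 17261/2) = -2185/3504513 - 2885635/16789/2 = -2185/3504513 - 2885635*2/16789 = -2185/3504513 - 5771270/16789 = -20225527425475/58837268757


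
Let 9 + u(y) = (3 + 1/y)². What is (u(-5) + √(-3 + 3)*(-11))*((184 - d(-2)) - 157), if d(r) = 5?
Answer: -638/25 ≈ -25.520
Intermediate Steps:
u(y) = -9 + (3 + 1/y)²
(u(-5) + √(-3 + 3)*(-11))*((184 - d(-2)) - 157) = ((1 + 6*(-5))/(-5)² + √(-3 + 3)*(-11))*((184 - 1*5) - 157) = ((1 - 30)/25 + √0*(-11))*((184 - 5) - 157) = ((1/25)*(-29) + 0*(-11))*(179 - 157) = (-29/25 + 0)*22 = -29/25*22 = -638/25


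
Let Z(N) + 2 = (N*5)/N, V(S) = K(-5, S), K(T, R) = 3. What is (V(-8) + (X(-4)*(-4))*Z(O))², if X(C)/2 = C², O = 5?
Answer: 145161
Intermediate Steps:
V(S) = 3
X(C) = 2*C²
Z(N) = 3 (Z(N) = -2 + (N*5)/N = -2 + (5*N)/N = -2 + 5 = 3)
(V(-8) + (X(-4)*(-4))*Z(O))² = (3 + ((2*(-4)²)*(-4))*3)² = (3 + ((2*16)*(-4))*3)² = (3 + (32*(-4))*3)² = (3 - 128*3)² = (3 - 384)² = (-381)² = 145161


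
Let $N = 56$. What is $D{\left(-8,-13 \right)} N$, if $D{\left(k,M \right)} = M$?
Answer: $-728$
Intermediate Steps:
$D{\left(-8,-13 \right)} N = \left(-13\right) 56 = -728$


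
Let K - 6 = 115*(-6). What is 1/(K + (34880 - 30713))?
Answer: 1/3483 ≈ 0.00028711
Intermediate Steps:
K = -684 (K = 6 + 115*(-6) = 6 - 690 = -684)
1/(K + (34880 - 30713)) = 1/(-684 + (34880 - 30713)) = 1/(-684 + 4167) = 1/3483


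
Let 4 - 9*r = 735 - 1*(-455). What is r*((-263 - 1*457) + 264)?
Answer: 180272/3 ≈ 60091.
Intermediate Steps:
r = -1186/9 (r = 4/9 - (735 - 1*(-455))/9 = 4/9 - (735 + 455)/9 = 4/9 - 1/9*1190 = 4/9 - 1190/9 = -1186/9 ≈ -131.78)
r*((-263 - 1*457) + 264) = -1186*((-263 - 1*457) + 264)/9 = -1186*((-263 - 457) + 264)/9 = -1186*(-720 + 264)/9 = -1186/9*(-456) = 180272/3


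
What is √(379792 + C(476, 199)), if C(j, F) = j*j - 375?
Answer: √605993 ≈ 778.46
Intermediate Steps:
C(j, F) = -375 + j² (C(j, F) = j² - 375 = -375 + j²)
√(379792 + C(476, 199)) = √(379792 + (-375 + 476²)) = √(379792 + (-375 + 226576)) = √(379792 + 226201) = √605993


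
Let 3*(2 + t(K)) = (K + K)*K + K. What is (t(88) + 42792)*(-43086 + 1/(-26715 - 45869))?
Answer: -75028355211975/36292 ≈ -2.0674e+9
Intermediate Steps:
t(K) = -2 + K/3 + 2*K²/3 (t(K) = -2 + ((K + K)*K + K)/3 = -2 + ((2*K)*K + K)/3 = -2 + (2*K² + K)/3 = -2 + (K + 2*K²)/3 = -2 + (K/3 + 2*K²/3) = -2 + K/3 + 2*K²/3)
(t(88) + 42792)*(-43086 + 1/(-26715 - 45869)) = ((-2 + (⅓)*88 + (⅔)*88²) + 42792)*(-43086 + 1/(-26715 - 45869)) = ((-2 + 88/3 + (⅔)*7744) + 42792)*(-43086 + 1/(-72584)) = ((-2 + 88/3 + 15488/3) + 42792)*(-43086 - 1/72584) = (5190 + 42792)*(-3127354225/72584) = 47982*(-3127354225/72584) = -75028355211975/36292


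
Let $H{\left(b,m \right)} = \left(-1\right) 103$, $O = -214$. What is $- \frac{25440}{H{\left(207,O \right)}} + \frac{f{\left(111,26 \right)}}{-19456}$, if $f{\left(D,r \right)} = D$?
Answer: $\frac{494949207}{2003968} \approx 246.98$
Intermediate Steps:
$H{\left(b,m \right)} = -103$
$- \frac{25440}{H{\left(207,O \right)}} + \frac{f{\left(111,26 \right)}}{-19456} = - \frac{25440}{-103} + \frac{111}{-19456} = \left(-25440\right) \left(- \frac{1}{103}\right) + 111 \left(- \frac{1}{19456}\right) = \frac{25440}{103} - \frac{111}{19456} = \frac{494949207}{2003968}$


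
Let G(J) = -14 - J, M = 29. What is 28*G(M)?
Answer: -1204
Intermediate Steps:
28*G(M) = 28*(-14 - 1*29) = 28*(-14 - 29) = 28*(-43) = -1204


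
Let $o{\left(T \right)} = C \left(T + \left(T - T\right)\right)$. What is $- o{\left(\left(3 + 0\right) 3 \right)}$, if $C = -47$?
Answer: $423$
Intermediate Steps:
$o{\left(T \right)} = - 47 T$ ($o{\left(T \right)} = - 47 \left(T + \left(T - T\right)\right) = - 47 \left(T + 0\right) = - 47 T$)
$- o{\left(\left(3 + 0\right) 3 \right)} = - \left(-47\right) \left(3 + 0\right) 3 = - \left(-47\right) 3 \cdot 3 = - \left(-47\right) 9 = \left(-1\right) \left(-423\right) = 423$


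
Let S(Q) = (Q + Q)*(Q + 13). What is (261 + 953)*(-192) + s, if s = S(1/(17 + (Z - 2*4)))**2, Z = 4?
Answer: -6657110768/28561 ≈ -2.3308e+5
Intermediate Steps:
S(Q) = 2*Q*(13 + Q) (S(Q) = (2*Q)*(13 + Q) = 2*Q*(13 + Q))
s = 115600/28561 (s = (2*(13 + 1/(17 + (4 - 2*4)))/(17 + (4 - 2*4)))**2 = (2*(13 + 1/(17 + (4 - 8)))/(17 + (4 - 8)))**2 = (2*(13 + 1/(17 - 4))/(17 - 4))**2 = (2*(13 + 1/13)/13)**2 = (2*(1/13)*(13 + 1/13))**2 = (2*(1/13)*(170/13))**2 = (340/169)**2 = 115600/28561 ≈ 4.0475)
(261 + 953)*(-192) + s = (261 + 953)*(-192) + 115600/28561 = 1214*(-192) + 115600/28561 = -233088 + 115600/28561 = -6657110768/28561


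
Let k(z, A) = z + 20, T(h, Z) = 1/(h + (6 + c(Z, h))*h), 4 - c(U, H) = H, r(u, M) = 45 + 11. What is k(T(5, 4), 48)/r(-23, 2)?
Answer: 601/1680 ≈ 0.35774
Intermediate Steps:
r(u, M) = 56
c(U, H) = 4 - H
T(h, Z) = 1/(h + h*(10 - h)) (T(h, Z) = 1/(h + (6 + (4 - h))*h) = 1/(h + (10 - h)*h) = 1/(h + h*(10 - h)))
k(z, A) = 20 + z
k(T(5, 4), 48)/r(-23, 2) = (20 - 1/(5*(-11 + 5)))/56 = (20 - 1*⅕/(-6))*(1/56) = (20 - 1*⅕*(-⅙))*(1/56) = (20 + 1/30)*(1/56) = (601/30)*(1/56) = 601/1680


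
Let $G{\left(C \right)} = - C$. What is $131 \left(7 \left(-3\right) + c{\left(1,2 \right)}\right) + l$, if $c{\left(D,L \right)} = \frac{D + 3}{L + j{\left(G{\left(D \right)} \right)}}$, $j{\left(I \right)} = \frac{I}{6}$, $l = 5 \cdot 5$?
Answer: $- \frac{26842}{11} \approx -2440.2$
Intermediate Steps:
$l = 25$
$j{\left(I \right)} = \frac{I}{6}$ ($j{\left(I \right)} = I \frac{1}{6} = \frac{I}{6}$)
$c{\left(D,L \right)} = \frac{3 + D}{L - \frac{D}{6}}$ ($c{\left(D,L \right)} = \frac{D + 3}{L + \frac{\left(-1\right) D}{6}} = \frac{3 + D}{L - \frac{D}{6}}$)
$131 \left(7 \left(-3\right) + c{\left(1,2 \right)}\right) + l = 131 \left(7 \left(-3\right) + \frac{6 \left(3 + 1\right)}{\left(-1\right) 1 + 6 \cdot 2}\right) + 25 = 131 \left(-21 + 6 \frac{1}{-1 + 12} \cdot 4\right) + 25 = 131 \left(-21 + 6 \cdot \frac{1}{11} \cdot 4\right) + 25 = 131 \left(-21 + \frac{24}{11}\right) + 25 = 131 \left(- \frac{207}{11}\right) + 25 = - \frac{27117}{11} + 25 = - \frac{26842}{11}$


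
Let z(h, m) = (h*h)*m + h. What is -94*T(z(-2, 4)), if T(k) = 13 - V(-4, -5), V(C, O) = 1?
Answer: -1128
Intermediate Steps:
z(h, m) = h + m*h² (z(h, m) = h²*m + h = m*h² + h = h + m*h²)
T(k) = 12 (T(k) = 13 - 1*1 = 13 - 1 = 12)
-94*T(z(-2, 4)) = -94*12 = -1128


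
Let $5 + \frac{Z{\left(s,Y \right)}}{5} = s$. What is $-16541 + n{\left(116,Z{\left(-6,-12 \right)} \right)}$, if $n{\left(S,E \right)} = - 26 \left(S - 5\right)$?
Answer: $-19427$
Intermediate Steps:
$Z{\left(s,Y \right)} = -25 + 5 s$
$n{\left(S,E \right)} = 130 - 26 S$ ($n{\left(S,E \right)} = - 26 \left(S - 5\right) = - 26 \left(-5 + S\right) = 130 - 26 S$)
$-16541 + n{\left(116,Z{\left(-6,-12 \right)} \right)} = -16541 + \left(130 - 3016\right) = -16541 - 2886 = -19427$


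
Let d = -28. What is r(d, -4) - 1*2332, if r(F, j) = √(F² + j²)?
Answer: -2332 + 20*√2 ≈ -2303.7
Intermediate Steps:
r(d, -4) - 1*2332 = √((-28)² + (-4)²) - 1*2332 = √(784 + 16) - 2332 = √800 - 2332 = 20*√2 - 2332 = -2332 + 20*√2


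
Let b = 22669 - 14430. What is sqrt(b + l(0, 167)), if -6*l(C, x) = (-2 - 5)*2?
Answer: 2*sqrt(18543)/3 ≈ 90.782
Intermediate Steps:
l(C, x) = 7/3 (l(C, x) = -(-2 - 5)*2/6 = -(-7)*2/6 = -1/6*(-14) = 7/3)
b = 8239
sqrt(b + l(0, 167)) = sqrt(8239 + 7/3) = sqrt(24724/3) = 2*sqrt(18543)/3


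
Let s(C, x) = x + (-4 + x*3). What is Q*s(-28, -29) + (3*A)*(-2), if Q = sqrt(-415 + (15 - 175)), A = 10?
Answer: -60 - 600*I*sqrt(23) ≈ -60.0 - 2877.5*I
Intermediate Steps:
Q = 5*I*sqrt(23) (Q = sqrt(-415 - 160) = sqrt(-575) = 5*I*sqrt(23) ≈ 23.979*I)
s(C, x) = -4 + 4*x (s(C, x) = x + (-4 + 3*x) = -4 + 4*x)
Q*s(-28, -29) + (3*A)*(-2) = (5*I*sqrt(23))*(-4 + 4*(-29)) + (3*10)*(-2) = (5*I*sqrt(23))*(-4 - 116) + 30*(-2) = (5*I*sqrt(23))*(-120) - 60 = -600*I*sqrt(23) - 60 = -60 - 600*I*sqrt(23)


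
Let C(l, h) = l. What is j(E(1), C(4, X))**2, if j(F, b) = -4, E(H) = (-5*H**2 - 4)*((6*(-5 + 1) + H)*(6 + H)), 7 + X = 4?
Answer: 16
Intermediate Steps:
X = -3 (X = -7 + 4 = -3)
E(H) = (-24 + H)*(-4 - 5*H**2)*(6 + H) (E(H) = (-4 - 5*H**2)*((6*(-4) + H)*(6 + H)) = (-4 - 5*H**2)*((-24 + H)*(6 + H)) = (-24 + H)*(-4 - 5*H**2)*(6 + H))
j(E(1), C(4, X))**2 = (-4)**2 = 16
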